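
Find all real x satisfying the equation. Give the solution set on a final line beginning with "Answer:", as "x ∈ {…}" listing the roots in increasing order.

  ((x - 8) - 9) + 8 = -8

Step 1. [((x - 8) - 9) + 8 = -8] +8 is outermost — subtract 8 both sides ⇒ sub: (x - 8) - 9 = -16.
Step 2. [(x - 8) - 9 = -16] peel the -9: add 9 from each side. So sub: x - 8 = -7.
Step 3. [x - 8 = -7] peel the -8: add 8 from each side. So sub: x = 1.

Answer: x ∈ {1}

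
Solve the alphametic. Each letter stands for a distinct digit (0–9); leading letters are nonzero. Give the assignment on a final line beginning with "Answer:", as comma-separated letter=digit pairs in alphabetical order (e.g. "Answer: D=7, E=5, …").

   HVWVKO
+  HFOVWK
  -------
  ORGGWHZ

Step 1. [col 1: O + K ≡ Z (mod 10)] several values work for K in column 1 (O + K ≡ Z (mod 10), carry-in 0); try K=7. So K=7.
Step 2. [col 1: O + K ≡ Z (mod 10)] several values work for O in column 1 (O + K ≡ Z (mod 10), carry-in 0); try O=1. So O=1.
Step 3. [col 1: O + K ≡ Z (mod 10)] in column 1 we have O+K≡Z with carry-in 0; given O=1, K=7 and digits 1,7 already taken and all letters distinct, that pins Z to 8. So Z=8.
Step 4. [col 2: K + W ≡ H (mod 10)] H=6 is one option consistent with column 2 (K + W ≡ H (mod 10), carry-in 0) — take it. So H=6.
Step 5. [col 2: K + W ≡ H (mod 10)] from column 2 (K=7, H=6, carry-in 0, digits 1,6,7,8 already taken and all letters distinct): W must equal 9, so W=9.
Step 6. [col 3: V + V ≡ W (mod 10)] column 3 reads V+V+carry(1)=W with W=9; with digits 1,6,7,8,9 already taken and all letters distinct, the only value for V is 4. So V=4.
Step 7. [col 4: W + O ≡ G (mod 10)] from column 4 (W=9, O=1, carry-in 0, digits 1,4,6,7,8,9 already taken and all letters distinct): G must equal 0 ⇒ G=0.
Step 8. [col 5: V + F ≡ G (mod 10)] from column 5 (V=4, G=0, carry-in 1, digits 0,1,4,6,7,8,9 already taken and all letters distinct): F must equal 5, so F=5.
Step 9. [col 6: H + H ≡ R (mod 10)] column 6 reads H+H+carry(1)=R with H=6; with digits 0,1,4,5,6,7,8,9 already taken and all letters distinct, the only value for R is 3, so R=3.

Answer: F=5, G=0, H=6, K=7, O=1, R=3, V=4, W=9, Z=8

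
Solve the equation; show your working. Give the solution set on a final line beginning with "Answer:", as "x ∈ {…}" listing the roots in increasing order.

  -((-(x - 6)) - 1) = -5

Step 1. [-((-(x - 6)) - 1) = -5] flip signs both sides ⇒ neg: (-(x - 6)) - 1 = 5.
Step 2. [(-(x - 6)) - 1 = 5] the outer -1 inverts by adding 1. So sub: -(x - 6) = 6.
Step 3. [-(x - 6) = 6] LHS negated; negate both sides ⇒ neg: x - 6 = -6.
Step 4. [x - 6 = -6] peel the -6: add 6 from each side ⇒ sub: x = 0.

Answer: x ∈ {0}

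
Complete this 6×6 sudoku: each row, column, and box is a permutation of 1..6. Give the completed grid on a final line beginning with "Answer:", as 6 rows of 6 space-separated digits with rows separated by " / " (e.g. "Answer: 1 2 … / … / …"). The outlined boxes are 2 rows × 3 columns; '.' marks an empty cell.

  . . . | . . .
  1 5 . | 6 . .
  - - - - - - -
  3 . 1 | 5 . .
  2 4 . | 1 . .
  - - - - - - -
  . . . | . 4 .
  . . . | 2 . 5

Step 1. [r3c2∈{6}] only 6 remains possible at r3c2 ⇒ r3c2=6.
Step 2. [r1c4∈{3,4}] 4 has one home in col 4: r1c4, so r1c4=4.
Step 3. [r5c4∈{3}] nothing but 3 survives at r5c4. So r5c4=3.
Step 4. [r1c1∈{6}] only 6 remains possible at r1c1 ⇒ r1c1=6.
Step 5. [r3c5∈{2}] r3c5's peers cover all but 2 ⇒ r3c5=2.
Step 6. [r2c5∈{3}] only 3 remains possible at r2c5, so r2c5=3.
Step 7. [r4c5∈{6}] r4c5 has the single candidate 6. So r4c5=6.
Step 8. [r6c5∈{1}] r6c5 has the single candidate 1 ⇒ r6c5=1.
Step 9. [r6c3∈{3,4,6}] 6 has one home in row 6: r6c3, so r6c3=6.
Step 10. [r2c6∈{2}] r2c6 has the single candidate 2, so r2c6=2.
Step 11. [r1c3∈{2,3}] r1c3 is the only open cell in col 3 admitting 3, so r1c3=3.
Step 12. [r5c3∈{2,5}] across col 3, 2 lands solely at r5c3, so r5c3=2.
Step 13. [r4c3∈{5}] r4c3 is down to just 5, so r4c3=5.
Step 14. [r5c1∈{5}] nothing but 5 survives at r5c1, so r5c1=5.
Step 15. [r3c6∈{4}] r3c6 has the single candidate 4. So r3c6=4.
Step 16. [r2c3∈{4}] nothing but 4 survives at r2c3 ⇒ r2c3=4.
Step 17. [r6c1∈{4}] nothing but 4 survives at r6c1. So r6c1=4.
Step 18. [r5c2∈{1}] nothing but 1 survives at r5c2 ⇒ r5c2=1.
Step 19. [r4c6∈{3}] r4c6 has the single candidate 3 ⇒ r4c6=3.
Step 20. [r1c6∈{1}] nothing but 1 survives at r1c6 ⇒ r1c6=1.
Step 21. [r1c5∈{5}] r1c5 has the single candidate 5 ⇒ r1c5=5.
Step 22. [r6c2∈{3}] only 3 remains possible at r6c2, so r6c2=3.
Step 23. [r5c6∈{6}] only 6 remains possible at r5c6. So r5c6=6.
Step 24. [r1c2∈{2}] nothing but 2 survives at r1c2 ⇒ r1c2=2.

Answer: 6 2 3 4 5 1 / 1 5 4 6 3 2 / 3 6 1 5 2 4 / 2 4 5 1 6 3 / 5 1 2 3 4 6 / 4 3 6 2 1 5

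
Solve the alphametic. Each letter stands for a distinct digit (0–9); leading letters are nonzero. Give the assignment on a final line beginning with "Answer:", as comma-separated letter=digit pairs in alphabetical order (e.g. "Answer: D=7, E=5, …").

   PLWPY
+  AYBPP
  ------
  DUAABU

Step 1. [col 1: Y + P ≡ U (mod 10)] several values work for P in column 1 (Y + P ≡ U (mod 10), carry-in 0); try P=7. So P=7.
Step 2. [col 1: Y + P ≡ U (mod 10)] U=0 is one option consistent with column 1 (Y + P ≡ U (mod 10), carry-in 0) — take it ⇒ U=0.
Step 3. [D] adding two 5-digit numbers gives at most 5+1 digits, and here it does — D is that final carry and must be 1. So D=1.
Step 4. [col 1: Y + P ≡ U (mod 10)] from column 1 (P=7, U=0, carry-in 0, digits 0,1,7 already taken and all letters distinct): Y must equal 3 ⇒ Y=3.
Step 5. [col 2: P + P ≡ B (mod 10)] from column 2 (P=7, carry-in 1, digits 0,1,3,7 already taken and all letters distinct): B must equal 5, so B=5.
Step 6. [col 3: W + B ≡ A (mod 10)] no forcing yet in column 3 (carry-in 1); A=2 is free and consistent — try it. So A=2.
Step 7. [col 3: W + B ≡ A (mod 10)] in column 3 we have W+B≡A with carry-in 1; given B=5, A=2 and digits 0,1,2,3,5,7 already taken and all letters distinct, that pins W to 6. So W=6.
Step 8. [col 4: L + Y ≡ A (mod 10)] in column 4 we have L+Y≡A with carry-in 1; given Y=3, A=2 and digits 0,1,2,3,5,6,7 already taken and all letters distinct, that pins L to 8. So L=8.

Answer: A=2, B=5, D=1, L=8, P=7, U=0, W=6, Y=3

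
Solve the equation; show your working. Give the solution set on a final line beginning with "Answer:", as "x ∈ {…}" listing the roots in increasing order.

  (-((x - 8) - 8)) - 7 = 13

Step 1. [(-((x - 8) - 8)) - 7 = 13] 7 comes off first (add 7) ⇒ sub: -((x - 8) - 8) = 20.
Step 2. [-((x - 8) - 8) = 20] LHS negated; negate both sides, so neg: (x - 8) - 8 = -20.
Step 3. [(x - 8) - 8 = -20] the outer -8 inverts by adding 8, so sub: x - 8 = -12.
Step 4. [x - 8 = -12] -8 is outermost — add 8 both sides ⇒ sub: x = -4.

Answer: x ∈ {-4}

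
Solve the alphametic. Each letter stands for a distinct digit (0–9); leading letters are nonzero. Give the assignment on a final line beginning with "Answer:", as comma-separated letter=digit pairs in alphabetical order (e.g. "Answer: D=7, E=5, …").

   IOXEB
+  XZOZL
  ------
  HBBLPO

Step 1. [col 1: B + L ≡ O (mod 10)] column 1 (B + L ≡ O (mod 10), carry-in 0) doesn't pin B yet; pick B=4 and continue, so B=4.
Step 2. [col 1: B + L ≡ O (mod 10)] O=6 is one option consistent with column 1 (B + L ≡ O (mod 10), carry-in 0) — take it. So O=6.
Step 3. [H] H is the leading digit of a 6-digit sum of two 5-digit numbers; the final carry is exactly 1, so H=1.
Step 4. [col 1: B + L ≡ O (mod 10)] column 1 reads B+L+carry(0)=O with B=4, O=6; with digits 1,4,6 already taken and all letters distinct, the only value for L is 2. So L=2.
Step 5. [col 2: E + Z ≡ P (mod 10)] several values work for P in column 2 (E + Z ≡ P (mod 10), carry-in 0); try P=0, so P=0.
Step 6. [col 2: E + Z ≡ P (mod 10)] column 2 (E + Z ≡ P (mod 10), carry-in 0) doesn't pin E yet; pick E=3 and continue. So E=3.
Step 7. [col 2: E + Z ≡ P (mod 10)] from column 2 (E=3, P=0, carry-in 0, digits 0,1,2,3,4,6 already taken and all letters distinct): Z must equal 7 ⇒ Z=7.
Step 8. [col 3: X + O ≡ L (mod 10)] column 3 reads X+O+carry(1)=L with O=6, L=2; with digits 0,1,2,3,4,6,7 already taken and all letters distinct, the only value for X is 5. So X=5.
Step 9. [col 5: I + X ≡ B (mod 10)] from column 5 (X=5, B=4, carry-in 1, digits 0,1,2,3,4,5,6,7 already taken and all letters distinct): I must equal 8, so I=8.

Answer: B=4, E=3, H=1, I=8, L=2, O=6, P=0, X=5, Z=7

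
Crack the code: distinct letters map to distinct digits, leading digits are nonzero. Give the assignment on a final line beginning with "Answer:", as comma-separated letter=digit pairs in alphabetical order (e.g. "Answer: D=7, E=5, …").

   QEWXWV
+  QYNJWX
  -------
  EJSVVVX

Step 1. [E] the sum has 7 digits but both addends have 6; that extra leading digit E is the final carry, namely 1 ⇒ E=1.
Step 2. [col 1: V + X ≡ X (mod 10)] column 1: given nothing yet, carry-in 0, and digits 1 already taken and all letters distinct, V+X≡X (mod 10) forces V=0, so V=0.
Step 3. [col 1: V + X ≡ X (mod 10)] several values work for X in column 1 (V + X ≡ X (mod 10), carry-in 0); try X=3 ⇒ X=3.
Step 4. [col 2: W + W ≡ V (mod 10)] from column 2 (V=0, carry-in 0, digits 0,1,3 already taken and all letters distinct): W must equal 5. So W=5.
Step 5. [col 3: X + J ≡ V (mod 10)] column 3: given X=3, V=0, carry-in 1, and digits 0,1,3,5 already taken and all letters distinct, X+J≡V (mod 10) forces J=6, so J=6.
Step 6. [col 4: W + N ≡ V (mod 10)] column 4 reads W+N+carry(1)=V with W=5, V=0; with digits 0,1,3,5,6 already taken and all letters distinct, the only value for N is 4. So N=4.
Step 7. [col 5: E + Y ≡ S (mod 10)] in column 5 we have E+Y≡S with carry-in 1; given E=1 and digits 0,1,3,4,5,6 already taken and all letters distinct, that pins S to 9, so S=9.
Step 8. [col 5: E + Y ≡ S (mod 10)] from column 5 (E=1, S=9, carry-in 1, digits 0,1,3,4,5,6,9 already taken and all letters distinct): Y must equal 7. So Y=7.
Step 9. [col 6: Q + Q ≡ J (mod 10)] column 6 reads Q+Q+carry(0)=J with J=6; with digits 0,1,3,4,5,6,7,9 already taken and all letters distinct, the only value for Q is 8 ⇒ Q=8.

Answer: E=1, J=6, N=4, Q=8, S=9, V=0, W=5, X=3, Y=7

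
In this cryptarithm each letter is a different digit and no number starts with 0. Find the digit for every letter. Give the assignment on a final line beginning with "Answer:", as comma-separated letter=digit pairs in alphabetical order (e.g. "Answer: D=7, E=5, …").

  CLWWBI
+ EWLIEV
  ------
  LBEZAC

Step 1. [col 1: I + V ≡ C (mod 10)] no forcing yet in column 1 (carry-in 0); C=3 is free and consistent — try it ⇒ C=3.
Step 2. [col 1: I + V ≡ C (mod 10)] column 1 (I + V ≡ C (mod 10), carry-in 0) doesn't pin V yet; pick V=2 and continue ⇒ V=2.
Step 3. [col 1: I + V ≡ C (mod 10)] column 1 reads I+V+carry(0)=C with V=2, C=3; with digits 2,3 already taken and all letters distinct, the only value for I is 1 ⇒ I=1.
Step 4. [col 2: B + E ≡ A (mod 10)] column 2 (B + E ≡ A (mod 10), carry-in 0) doesn't pin E yet; pick E=4 and continue. So E=4.
Step 5. [col 2: B + E ≡ A (mod 10)] several values work for B in column 2 (B + E ≡ A (mod 10), carry-in 0); try B=5, so B=5.
Step 6. [col 2: B + E ≡ A (mod 10)] in column 2 we have B+E≡A with carry-in 0; given B=5, E=4 and digits 1,2,3,4,5 already taken and all letters distinct, that pins A to 9 ⇒ A=9.
Step 7. [col 3: W + I ≡ Z (mod 10)] column 3 (W + I ≡ Z (mod 10), carry-in 0) doesn't pin W yet; pick W=6 and continue ⇒ W=6.
Step 8. [col 3: W + I ≡ Z (mod 10)] column 3 reads W+I+carry(0)=Z with W=6, I=1; with digits 1,2,3,4,5,6,9 already taken and all letters distinct, the only value for Z is 7, so Z=7.
Step 9. [col 4: W + L ≡ E (mod 10)] from column 4 (W=6, E=4, carry-in 0, digits 1,2,3,4,5,6,7,9 already taken and all letters distinct): L must equal 8. So L=8.

Answer: A=9, B=5, C=3, E=4, I=1, L=8, V=2, W=6, Z=7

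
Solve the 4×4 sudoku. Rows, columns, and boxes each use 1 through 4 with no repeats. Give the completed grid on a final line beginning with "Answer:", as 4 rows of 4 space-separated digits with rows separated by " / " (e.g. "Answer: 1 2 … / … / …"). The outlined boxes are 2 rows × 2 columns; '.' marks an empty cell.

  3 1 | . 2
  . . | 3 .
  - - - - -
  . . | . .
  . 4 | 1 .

Step 1. [r4c1∈{2}] only 2 remains possible at r4c1. So r4c1=2.
Step 2. [r1c3∈{4}] r1c3 is down to just 4. So r1c3=4.
Step 3. [r4c4∈{3}] r4c4's peers cover all but 3 ⇒ r4c4=3.
Step 4. [r3c2∈{3}] only 3 remains possible at r3c2, so r3c2=3.
Step 5. [r2c2∈{2}] r2c2's peers cover all but 2. So r2c2=2.
Step 6. [r3c1∈{1}] r3c1's peers cover all but 1, so r3c1=1.
Step 7. [r3c3∈{2}] only 2 remains possible at r3c3 ⇒ r3c3=2.
Step 8. [r2c4∈{1}] only 1 remains possible at r2c4. So r2c4=1.
Step 9. [r2c1∈{4}] nothing but 4 survives at r2c1, so r2c1=4.
Step 10. [r3c4∈{4}] nothing but 4 survives at r3c4, so r3c4=4.

Answer: 3 1 4 2 / 4 2 3 1 / 1 3 2 4 / 2 4 1 3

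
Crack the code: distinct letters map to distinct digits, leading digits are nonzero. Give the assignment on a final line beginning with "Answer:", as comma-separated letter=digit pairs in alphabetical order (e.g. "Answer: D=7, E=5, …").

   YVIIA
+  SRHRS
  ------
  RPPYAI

Step 1. [R] R is the leading digit of a 6-digit sum of two 5-digit numbers; the final carry is exactly 1 ⇒ R=1.
Step 2. [col 1: A + S ≡ I (mod 10)] no forcing yet in column 1 (carry-in 0); I=5 is free and consistent — try it. So I=5.
Step 3. [col 1: A + S ≡ I (mod 10)] several values work for S in column 1 (A + S ≡ I (mod 10), carry-in 0); try S=8 ⇒ S=8.
Step 4. [col 1: A + S ≡ I (mod 10)] column 1 reads A+S+carry(0)=I with S=8, I=5; with digits 1,5,8 already taken and all letters distinct, the only value for A is 7. So A=7.
Step 5. [col 3: I + H ≡ Y (mod 10)] no forcing yet in column 3 (carry-in 0); Y=4 is free and consistent — try it. So Y=4.
Step 6. [col 3: I + H ≡ Y (mod 10)] column 3 reads I+H+carry(0)=Y with I=5, Y=4; with digits 1,4,5,7,8 already taken and all letters distinct, the only value for H is 9. So H=9.
Step 7. [col 4: V + R ≡ P (mod 10)] column 4 reads V+R+carry(1)=P with R=1; with digits 1,4,5,7,8,9 already taken and all letters distinct, the only value for V is 0, so V=0.
Step 8. [col 4: V + R ≡ P (mod 10)] column 4 reads V+R+carry(1)=P with V=0, R=1; with digits 0,1,4,5,7,8,9 already taken and all letters distinct, the only value for P is 2. So P=2.

Answer: A=7, H=9, I=5, P=2, R=1, S=8, V=0, Y=4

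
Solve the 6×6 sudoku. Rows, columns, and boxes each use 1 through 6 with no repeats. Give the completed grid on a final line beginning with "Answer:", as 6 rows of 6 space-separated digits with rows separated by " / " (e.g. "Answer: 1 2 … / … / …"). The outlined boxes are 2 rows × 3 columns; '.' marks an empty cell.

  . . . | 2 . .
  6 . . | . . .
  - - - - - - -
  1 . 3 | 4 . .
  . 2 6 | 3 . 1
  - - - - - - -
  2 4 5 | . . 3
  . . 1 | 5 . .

Step 1. [r4c5∈{5}] r4c5's peers cover all but 5, so r4c5=5.
Step 2. [r1c1∈{3,4,5}] in col 1, 5 fits only at r1c1, so r1c1=5.
Step 3. [r2c4∈{1}] r2c4's peers cover all but 1 ⇒ r2c4=1.
Step 4. [r2c2∈{3}] only 3 remains possible at r2c2. So r2c2=3.
Step 5. [r2c5∈{4}] only 4 remains possible at r2c5 ⇒ r2c5=4.
Step 6. [r5c4∈{6}] only 6 remains possible at r5c4, so r5c4=6.
Step 7. [r6c5∈{2}] only 2 remains possible at r6c5, so r6c5=2.
Step 8. [r1c6∈{6}] r1c6 is down to just 6 ⇒ r1c6=6.
Step 9. [r4c1∈{4}] r4c1 has the single candidate 4. So r4c1=4.
Step 10. [r3c5∈{6}] only 6 remains possible at r3c5, so r3c5=6.
Step 11. [r2c3∈{2}] r2c3 has the single candidate 2, so r2c3=2.
Step 12. [r5c5∈{1}] r5c5's peers cover all but 1 ⇒ r5c5=1.
Step 13. [r2c6∈{5}] r2c6 has the single candidate 5, so r2c6=5.
Step 14. [r6c1∈{3}] r6c1's peers cover all but 3 ⇒ r6c1=3.
Step 15. [r1c3∈{4}] r1c3 is down to just 4, so r1c3=4.
Step 16. [r6c2∈{6}] r6c2's peers cover all but 6 ⇒ r6c2=6.
Step 17. [r1c5∈{3}] r1c5's peers cover all but 3, so r1c5=3.
Step 18. [r1c2∈{1}] r1c2 has the single candidate 1, so r1c2=1.
Step 19. [r6c6∈{4}] r6c6's peers cover all but 4 ⇒ r6c6=4.
Step 20. [r3c6∈{2}] only 2 remains possible at r3c6 ⇒ r3c6=2.
Step 21. [r3c2∈{5}] r3c2 has the single candidate 5. So r3c2=5.

Answer: 5 1 4 2 3 6 / 6 3 2 1 4 5 / 1 5 3 4 6 2 / 4 2 6 3 5 1 / 2 4 5 6 1 3 / 3 6 1 5 2 4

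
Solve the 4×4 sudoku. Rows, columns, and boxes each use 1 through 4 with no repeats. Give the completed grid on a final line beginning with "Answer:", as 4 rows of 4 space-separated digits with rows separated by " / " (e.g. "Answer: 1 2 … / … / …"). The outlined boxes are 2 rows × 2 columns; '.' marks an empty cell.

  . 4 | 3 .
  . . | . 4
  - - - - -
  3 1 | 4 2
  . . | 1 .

Step 1. [r1c1∈{1,2}] across row 1, 2 lands solely at r1c1 ⇒ r1c1=2.
Step 2. [r4c1∈{4}] r4c1's peers cover all but 4, so r4c1=4.
Step 3. [r4c4∈{3}] r4c4 has the single candidate 3, so r4c4=3.
Step 4. [r1c4∈{1}] r1c4 is down to just 1. So r1c4=1.
Step 5. [r2c2∈{3}] r2c2 has the single candidate 3, so r2c2=3.
Step 6. [r2c3∈{2}] only 2 remains possible at r2c3, so r2c3=2.
Step 7. [r2c1∈{1}] r2c1 is down to just 1 ⇒ r2c1=1.
Step 8. [r4c2∈{2}] nothing but 2 survives at r4c2. So r4c2=2.

Answer: 2 4 3 1 / 1 3 2 4 / 3 1 4 2 / 4 2 1 3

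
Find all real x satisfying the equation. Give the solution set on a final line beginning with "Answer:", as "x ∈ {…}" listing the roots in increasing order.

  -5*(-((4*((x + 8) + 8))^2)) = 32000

Step 1. [-5*(-((4*((x + 8) + 8))^2)) = 32000] LHS = -5·(…); ÷-5 both sides ⇒ div: -((4*((x + 8) + 8))^2) = -6400.
Step 2. [-((4*((x + 8) + 8))^2) = -6400] flip signs both sides, so neg: (4*((x + 8) + 8))^2 = 6400.
Step 3. [(4*((x + 8) + 8))^2 = 6400] LHS squared, RHS 6400 ≥ 0: apply √ (±), so sqrt: 4*((x + 8) + 8) = 80 or -80.
Step 4. [4*((x + 8) + 8) = 80 or -80] LHS = 4·(…); ÷4 both sides ⇒ div: (x + 8) + 8 = 20 or -20.
Step 5. [(x + 8) + 8 = 20 or -20] subtract 8: x sits inside (… + 8). So sub: x + 8 = 12 or -28.
Step 6. [x + 8 = 12 or -28] subtract 8: x sits inside (… + 8) ⇒ sub: x = 4 or -36.

Answer: x ∈ {-36, 4}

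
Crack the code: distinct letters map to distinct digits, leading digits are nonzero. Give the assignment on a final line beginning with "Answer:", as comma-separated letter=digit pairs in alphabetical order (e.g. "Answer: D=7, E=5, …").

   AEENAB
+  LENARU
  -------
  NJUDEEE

Step 1. [col 1: B + U ≡ E (mod 10)] column 1 (B + U ≡ E (mod 10), carry-in 0) doesn't pin U yet; pick U=8 and continue. So U=8.
Step 2. [N] N is the leading digit of a 7-digit sum of two 6-digit numbers; the final carry is exactly 1. So N=1.
Step 3. [col 1: B + U ≡ E (mod 10)] several values work for B in column 1 (B + U ≡ E (mod 10), carry-in 0); try B=6 ⇒ B=6.
Step 4. [col 1: B + U ≡ E (mod 10)] column 1 reads B+U+carry(0)=E with B=6, U=8; with digits 1,6,8 already taken and all letters distinct, the only value for E is 4, so E=4.
Step 5. [col 2: A + R ≡ E (mod 10)] R=0 is one option consistent with column 2 (A + R ≡ E (mod 10), carry-in 1) — take it. So R=0.
Step 6. [col 2: A + R ≡ E (mod 10)] in column 2 we have A+R≡E with carry-in 1; given R=0, E=4 and digits 0,1,4,6,8 already taken and all letters distinct, that pins A to 3, so A=3.
Step 7. [col 4: E + N ≡ D (mod 10)] from column 4 (E=4, N=1, carry-in 0, digits 0,1,3,4,6,8 already taken and all letters distinct): D must equal 5. So D=5.
Step 8. [col 6: A + L ≡ J (mod 10)] from column 6 (A=3, carry-in 0, digits 0,1,3,4,5,6,8 already taken and all letters distinct): L must equal 9, so L=9.
Step 9. [col 6: A + L ≡ J (mod 10)] column 6: given A=3, L=9, carry-in 0, and digits 0,1,3,4,5,6,8,9 already taken and all letters distinct, A+L≡J (mod 10) forces J=2 ⇒ J=2.

Answer: A=3, B=6, D=5, E=4, J=2, L=9, N=1, R=0, U=8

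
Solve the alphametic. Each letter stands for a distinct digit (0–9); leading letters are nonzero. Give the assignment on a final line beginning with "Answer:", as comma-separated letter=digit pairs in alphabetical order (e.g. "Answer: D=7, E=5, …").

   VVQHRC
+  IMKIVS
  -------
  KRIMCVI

Step 1. [col 1: C + S ≡ I (mod 10)] several values work for I in column 1 (C + S ≡ I (mod 10), carry-in 0); try I=8. So I=8.
Step 2. [col 1: C + S ≡ I (mod 10)] several values work for C in column 1 (C + S ≡ I (mod 10), carry-in 0); try C=5, so C=5.
Step 3. [col 1: C + S ≡ I (mod 10)] in column 1 we have C+S≡I with carry-in 0; given C=5, I=8 and digits 5,8 already taken and all letters distinct, that pins S to 3 ⇒ S=3.
Step 4. [K] the sum has 7 digits but both addends have 6; that extra leading digit K is the final carry, namely 1, so K=1.
Step 5. [col 2: R + V ≡ V (mod 10)] column 2: given nothing yet, carry-in 0, and digits 1,3,5,8 already taken and all letters distinct, R+V≡V (mod 10) forces R=0 ⇒ R=0.
Step 6. [col 2: R + V ≡ V (mod 10)] column 2 (R + V ≡ V (mod 10), carry-in 0) doesn't pin V yet; pick V=2 and continue ⇒ V=2.
Step 7. [col 3: H + I ≡ C (mod 10)] column 3: given I=8, C=5, carry-in 0, and digits 0,1,2,3,5,8 already taken and all letters distinct, H+I≡C (mod 10) forces H=7, so H=7.
Step 8. [col 4: Q + K ≡ M (mod 10)] in column 4 we have Q+K≡M with carry-in 1; given K=1 and digits 0,1,2,3,5,7,8 already taken and all letters distinct, that pins Q to 4 ⇒ Q=4.
Step 9. [col 4: Q + K ≡ M (mod 10)] column 4 reads Q+K+carry(1)=M with Q=4, K=1; with digits 0,1,2,3,4,5,7,8 already taken and all letters distinct, the only value for M is 6. So M=6.

Answer: C=5, H=7, I=8, K=1, M=6, Q=4, R=0, S=3, V=2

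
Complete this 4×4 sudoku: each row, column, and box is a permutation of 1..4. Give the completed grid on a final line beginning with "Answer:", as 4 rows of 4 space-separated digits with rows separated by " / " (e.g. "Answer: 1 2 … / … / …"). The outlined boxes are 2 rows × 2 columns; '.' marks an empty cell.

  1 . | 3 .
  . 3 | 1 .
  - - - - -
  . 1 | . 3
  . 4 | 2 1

Step 1. [r1c2∈{2}] r1c2's peers cover all but 2. So r1c2=2.
Step 2. [r1c4∈{4}] r1c4's peers cover all but 4. So r1c4=4.
Step 3. [r4c1∈{3}] nothing but 3 survives at r4c1 ⇒ r4c1=3.
Step 4. [r2c4∈{2}] only 2 remains possible at r2c4 ⇒ r2c4=2.
Step 5. [r2c1∈{4}] only 4 remains possible at r2c1, so r2c1=4.
Step 6. [r3c1∈{2}] r3c1 is down to just 2 ⇒ r3c1=2.
Step 7. [r3c3∈{4}] only 4 remains possible at r3c3. So r3c3=4.

Answer: 1 2 3 4 / 4 3 1 2 / 2 1 4 3 / 3 4 2 1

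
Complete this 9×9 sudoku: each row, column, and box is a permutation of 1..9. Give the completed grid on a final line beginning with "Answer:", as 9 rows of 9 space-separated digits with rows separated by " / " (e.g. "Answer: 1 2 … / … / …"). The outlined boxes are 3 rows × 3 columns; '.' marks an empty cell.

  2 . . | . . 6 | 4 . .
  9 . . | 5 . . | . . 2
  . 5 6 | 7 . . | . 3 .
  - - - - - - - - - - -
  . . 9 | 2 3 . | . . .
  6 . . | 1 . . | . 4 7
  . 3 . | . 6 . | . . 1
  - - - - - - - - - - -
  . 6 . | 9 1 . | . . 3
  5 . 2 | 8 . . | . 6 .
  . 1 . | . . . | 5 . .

Step 1. [r5c5∈{5,8,9}] 5 has one home in col 5: r5c5 ⇒ r5c5=5.
Step 2. [r5c3∈{8}] r5c3 has the single candidate 8, so r5c3=8.
Step 3. [r9c1∈{3,4,7,8}] 3 has one home in col 1: r9c1, so r9c1=3.
Step 4. [r6c4∈{4}] r6c4's peers cover all but 4, so r6c4=4.
Step 5. [r6c1∈{7}] nothing but 7 survives at r6c1, so r6c1=7.
Step 6. [r8c2∈{4,7,9}] 9 has one home in col 2: r8c2, so r8c2=9.
Step 7. [r2c7∈{1,6,7,8}] row 2 places 6 nowhere but r2c7 ⇒ r2c7=6.
Step 8. [r4c7∈{8}] r4c7 has the single candidate 8. So r4c7=8.
Step 9. [r5c6∈{9}] r5c6's peers cover all but 9 ⇒ r5c6=9.
Step 10. [r8c9∈{4}] only 4 remains possible at r8c9 ⇒ r8c9=4.
Step 11. [r8c5∈{7}] nothing but 7 survives at r8c5, so r8c5=7.
Step 12. [r7c7∈{2,7}] across col 7, 7 lands solely at r7c7, so r7c7=7.
Step 13. [r7c3∈{4}] r7c3's peers cover all but 4, so r7c3=4.
Step 14. [r4c8∈{5}] r4c8 is down to just 5. So r4c8=5.
Step 15. [r1c9∈{5,8,9}] in row 1, 5 fits only at r1c9 ⇒ r1c9=5.
Step 16. [r7c1∈{8}] r7c1 is down to just 8. So r7c1=8.
Step 17. [r7c8∈{2}] r7c8 has the single candidate 2, so r7c8=2.
Step 18. [r6c8∈{9}] nothing but 9 survives at r6c8, so r6c8=9.
Step 19. [r9c8∈{8}] r9c8's peers cover all but 8, so r9c8=8.
Step 20. [r3c7∈{1,9}] 9 has one home in col 7: r3c7. So r3c7=9.
Step 21. [r4c1∈{1,4}] 1 has one home in row 4: r4c1 ⇒ r4c1=1.
Step 22. [r3c6∈{1,2,4,8}] row 3 places 1 nowhere but r3c6, so r3c6=1.
Step 23. [r3c5∈{2,4,8}] across row 3, 2 lands solely at r3c5. So r3c5=2.
Step 24. [r9c5∈{4}] r9c5 is down to just 4. So r9c5=4.
Step 25. [r2c6∈{3,4,8}] col 6 places 4 nowhere but r2c6, so r2c6=4.
Step 26. [r2c3∈{1,3,7}] across row 2, 3 lands solely at r2c3, so r2c3=3.
Step 27. [r2c5∈{8}] only 8 remains possible at r2c5 ⇒ r2c5=8.
Step 28. [r2c2∈{7}] r2c2 is down to just 7 ⇒ r2c2=7.
Step 29. [r1c8∈{1,7}] row 1 places 7 nowhere but r1c8 ⇒ r1c8=7.
Step 30. [r5c2∈{2}] r5c2 has the single candidate 2. So r5c2=2.
Step 31. [r9c6∈{2}] only 2 remains possible at r9c6, so r9c6=2.
Step 32. [r9c3∈{7}] r9c3 has the single candidate 7 ⇒ r9c3=7.
Step 33. [r8c7∈{1}] r8c7 is down to just 1, so r8c7=1.
Step 34. [r8c6∈{3}] r8c6's peers cover all but 3, so r8c6=3.
Step 35. [r3c9∈{8}] r3c9 has the single candidate 8. So r3c9=8.
Step 36. [r1c2∈{8}] nothing but 8 survives at r1c2. So r1c2=8.
Step 37. [r9c9∈{9}] r9c9 is down to just 9. So r9c9=9.
Step 38. [r9c4∈{6}] r9c4 has the single candidate 6. So r9c4=6.
Step 39. [r2c8∈{1}] r2c8's peers cover all but 1, so r2c8=1.
Step 40. [r6c3∈{5}] r6c3 has the single candidate 5. So r6c3=5.
Step 41. [r1c4∈{3}] r1c4's peers cover all but 3, so r1c4=3.
Step 42. [r1c3∈{1}] only 1 remains possible at r1c3 ⇒ r1c3=1.
Step 43. [r6c7∈{2}] r6c7 has the single candidate 2, so r6c7=2.
Step 44. [r6c6∈{8}] only 8 remains possible at r6c6 ⇒ r6c6=8.
Step 45. [r5c7∈{3}] r5c7's peers cover all but 3, so r5c7=3.
Step 46. [r4c2∈{4}] only 4 remains possible at r4c2 ⇒ r4c2=4.
Step 47. [r1c5∈{9}] r1c5 has the single candidate 9 ⇒ r1c5=9.
Step 48. [r7c6∈{5}] r7c6's peers cover all but 5, so r7c6=5.
Step 49. [r3c1∈{4}] only 4 remains possible at r3c1, so r3c1=4.
Step 50. [r4c9∈{6}] only 6 remains possible at r4c9. So r4c9=6.
Step 51. [r4c6∈{7}] nothing but 7 survives at r4c6, so r4c6=7.

Answer: 2 8 1 3 9 6 4 7 5 / 9 7 3 5 8 4 6 1 2 / 4 5 6 7 2 1 9 3 8 / 1 4 9 2 3 7 8 5 6 / 6 2 8 1 5 9 3 4 7 / 7 3 5 4 6 8 2 9 1 / 8 6 4 9 1 5 7 2 3 / 5 9 2 8 7 3 1 6 4 / 3 1 7 6 4 2 5 8 9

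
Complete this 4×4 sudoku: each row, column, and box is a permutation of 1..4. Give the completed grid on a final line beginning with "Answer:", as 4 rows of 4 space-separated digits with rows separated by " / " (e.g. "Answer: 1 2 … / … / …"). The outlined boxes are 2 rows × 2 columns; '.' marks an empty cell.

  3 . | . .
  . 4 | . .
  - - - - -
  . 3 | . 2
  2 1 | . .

Step 1. [r2c3∈{1,2,3}] in row 2, 2 fits only at r2c3. So r2c3=2.
Step 2. [r2c4∈{1,3}] 3 has one home in row 2: r2c4. So r2c4=3.
Step 3. [r4c4∈{4}] r4c4's peers cover all but 4, so r4c4=4.
Step 4. [r1c3∈{1,4}] in row 1, 4 fits only at r1c3, so r1c3=4.
Step 5. [r1c2∈{2}] r1c2 is down to just 2, so r1c2=2.
Step 6. [r2c1∈{1}] r2c1's peers cover all but 1, so r2c1=1.
Step 7. [r1c4∈{1}] r1c4 is down to just 1 ⇒ r1c4=1.
Step 8. [r3c3∈{1}] nothing but 1 survives at r3c3, so r3c3=1.
Step 9. [r3c1∈{4}] r3c1 has the single candidate 4. So r3c1=4.
Step 10. [r4c3∈{3}] only 3 remains possible at r4c3. So r4c3=3.

Answer: 3 2 4 1 / 1 4 2 3 / 4 3 1 2 / 2 1 3 4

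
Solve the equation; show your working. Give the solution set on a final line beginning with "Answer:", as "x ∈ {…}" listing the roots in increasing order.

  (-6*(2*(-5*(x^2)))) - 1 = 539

Step 1. [(-6*(2*(-5*(x^2)))) - 1 = 539] peel the -1: add 1 from each side ⇒ sub: -6*(2*(-5*(x^2))) = 540.
Step 2. [-6*(2*(-5*(x^2))) = 540] divide by the outer -6 ⇒ div: 2*(-5*(x^2)) = -90.
Step 3. [2*(-5*(x^2)) = -90] 2·(inner) — divide through by 2, so div: -5*(x^2) = -45.
Step 4. [-5*(x^2) = -45] leading coefficient -5: divide by -5, so div: x^2 = 9.
Step 5. [x^2 = 9] LHS squared, RHS 9 ≥ 0: apply √ (±). So sqrt: x = 3 or -3.

Answer: x ∈ {-3, 3}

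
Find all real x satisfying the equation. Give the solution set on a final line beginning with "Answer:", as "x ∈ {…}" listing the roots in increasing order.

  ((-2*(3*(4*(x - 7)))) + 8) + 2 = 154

Step 1. [((-2*(3*(4*(x - 7)))) + 8) + 2 = 154] subtract 2: x sits inside (… + 2), so sub: (-2*(3*(4*(x - 7)))) + 8 = 152.
Step 2. [(-2*(3*(4*(x - 7)))) + 8 = 152] +8 is outermost — subtract 8 both sides ⇒ sub: -2*(3*(4*(x - 7))) = 144.
Step 3. [-2*(3*(4*(x - 7))) = 144] -2 out front; divide by -2 ⇒ div: 3*(4*(x - 7)) = -72.
Step 4. [3*(4*(x - 7)) = -72] LHS = 3·(…); ÷3 both sides ⇒ div: 4*(x - 7) = -24.
Step 5. [4*(x - 7) = -24] divide by the outer 4. So div: x - 7 = -6.
Step 6. [x - 7 = -6] add 7: x sits inside (… - 7), so sub: x = 1.

Answer: x ∈ {1}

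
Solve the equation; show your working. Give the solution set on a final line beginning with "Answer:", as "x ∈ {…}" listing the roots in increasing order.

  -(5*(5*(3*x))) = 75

Step 1. [-(5*(5*(3*x))) = 75] flip signs both sides, so neg: 5*(5*(3*x)) = -75.
Step 2. [5*(5*(3*x)) = -75] LHS = 5·(…); ÷5 both sides ⇒ div: 5*(3*x) = -15.
Step 3. [5*(3*x) = -15] leading coefficient 5: divide by 5. So div: 3*x = -3.
Step 4. [3*x = -3] 3·(inner) — divide through by 3, so div: x = -1.

Answer: x ∈ {-1}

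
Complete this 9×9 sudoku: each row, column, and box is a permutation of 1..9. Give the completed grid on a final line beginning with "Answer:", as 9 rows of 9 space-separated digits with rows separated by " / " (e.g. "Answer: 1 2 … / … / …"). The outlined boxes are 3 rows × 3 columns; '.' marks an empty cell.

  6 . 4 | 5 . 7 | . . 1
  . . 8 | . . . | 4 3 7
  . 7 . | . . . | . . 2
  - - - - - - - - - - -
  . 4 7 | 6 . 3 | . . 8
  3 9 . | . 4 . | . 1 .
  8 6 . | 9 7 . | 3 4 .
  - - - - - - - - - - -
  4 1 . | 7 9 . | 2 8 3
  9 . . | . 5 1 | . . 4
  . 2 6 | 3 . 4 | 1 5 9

Step 1. [r3c7∈{5,6,8,9}] r3c7 is the only open cell in box 3 admitting 5. So r3c7=5.
Step 2. [r2c1∈{1,2,5}] in box 1, 2 fits only at r2c1. So r2c1=2.
Step 3. [r3c3∈{1,3,9}] r3c3 is the only open cell in col 3 admitting 9, so r3c3=9.
Step 4. [r3c5∈{1,3,6,8}] row 3 places 3 nowhere but r3c5 ⇒ r3c5=3.
Step 5. [r6c3∈{1,2,5}] r6c3 is the only open cell in row 6 admitting 1 ⇒ r6c3=1.
Step 6. [r6c6∈{2,5}] r6c6 is the only open cell in row 6 admitting 2 ⇒ r6c6=2.
Step 7. [r5c4∈{8}] r5c4 has the single candidate 8, so r5c4=8.
Step 8. [r2c5∈{1,6}] 6 has one home in col 5: r2c5, so r2c5=6.
Step 9. [r5c9∈{5,6}] col 9 places 6 nowhere but r5c9. So r5c9=6.
Step 10. [r8c7∈{6,7}] in col 7, 6 fits only at r8c7. So r8c7=6.
Step 11. [r1c8∈{9}] r1c8 is down to just 9 ⇒ r1c8=9.
Step 12. [r8c2∈{3,8}] r8c2 is the only open cell in row 8 admitting 8, so r8c2=8.
Step 13. [r2c4∈{1}] r2c4 is down to just 1 ⇒ r2c4=1.
Step 14. [r5c3∈{2,5}] row 5 places 2 nowhere but r5c3 ⇒ r5c3=2.
Step 15. [r3c6∈{8}] nothing but 8 survives at r3c6, so r3c6=8.
Step 16. [r2c2∈{5}] r2c2's peers cover all but 5 ⇒ r2c2=5.
Step 17. [r4c8∈{2}] r4c8 is down to just 2, so r4c8=2.
Step 18. [r4c1∈{5}] nothing but 5 survives at r4c1, so r4c1=5.
Step 19. [r3c1∈{1}] r3c1 is down to just 1 ⇒ r3c1=1.
Step 20. [r1c7∈{8}] r1c7 has the single candidate 8 ⇒ r1c7=8.
Step 21. [r9c1∈{7}] r9c1's peers cover all but 7 ⇒ r9c1=7.
Step 22. [r3c4∈{4}] only 4 remains possible at r3c4 ⇒ r3c4=4.
Step 23. [r1c2∈{3}] r1c2's peers cover all but 3, so r1c2=3.
Step 24. [r8c8∈{7}] nothing but 7 survives at r8c8. So r8c8=7.
Step 25. [r2c6∈{9}] nothing but 9 survives at r2c6 ⇒ r2c6=9.
Step 26. [r1c5∈{2}] r1c5 has the single candidate 2, so r1c5=2.
Step 27. [r6c9∈{5}] r6c9's peers cover all but 5. So r6c9=5.
Step 28. [r5c7∈{7}] only 7 remains possible at r5c7, so r5c7=7.
Step 29. [r4c7∈{9}] only 9 remains possible at r4c7. So r4c7=9.
Step 30. [r7c6∈{6}] nothing but 6 survives at r7c6, so r7c6=6.
Step 31. [r8c4∈{2}] r8c4 is down to just 2. So r8c4=2.
Step 32. [r5c6∈{5}] nothing but 5 survives at r5c6, so r5c6=5.
Step 33. [r3c8∈{6}] only 6 remains possible at r3c8, so r3c8=6.
Step 34. [r4c5∈{1}] nothing but 1 survives at r4c5 ⇒ r4c5=1.
Step 35. [r7c3∈{5}] only 5 remains possible at r7c3. So r7c3=5.
Step 36. [r8c3∈{3}] r8c3 is down to just 3 ⇒ r8c3=3.
Step 37. [r9c5∈{8}] r9c5 is down to just 8 ⇒ r9c5=8.

Answer: 6 3 4 5 2 7 8 9 1 / 2 5 8 1 6 9 4 3 7 / 1 7 9 4 3 8 5 6 2 / 5 4 7 6 1 3 9 2 8 / 3 9 2 8 4 5 7 1 6 / 8 6 1 9 7 2 3 4 5 / 4 1 5 7 9 6 2 8 3 / 9 8 3 2 5 1 6 7 4 / 7 2 6 3 8 4 1 5 9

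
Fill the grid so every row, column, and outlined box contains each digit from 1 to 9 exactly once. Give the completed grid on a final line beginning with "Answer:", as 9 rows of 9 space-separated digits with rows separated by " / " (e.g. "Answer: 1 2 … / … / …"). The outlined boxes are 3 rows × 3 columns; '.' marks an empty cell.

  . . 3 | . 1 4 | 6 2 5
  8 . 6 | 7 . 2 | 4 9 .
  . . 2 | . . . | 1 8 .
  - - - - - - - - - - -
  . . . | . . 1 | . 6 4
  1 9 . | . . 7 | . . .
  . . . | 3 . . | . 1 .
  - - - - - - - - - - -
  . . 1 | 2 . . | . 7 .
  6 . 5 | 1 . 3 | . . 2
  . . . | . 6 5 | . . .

Step 1. [r9c3∈{4,7,8,9}] across col 3, 9 lands solely at r9c3 ⇒ r9c3=9.
Step 2. [r1c2∈{7}] nothing but 7 survives at r1c2, so r1c2=7.
Step 3. [r5c8∈{3,5}] r5c8 is the only open cell in col 8 admitting 5 ⇒ r5c8=5.
Step 4. [r9c8∈{3,4}] col 8 places 3 nowhere but r9c8 ⇒ r9c8=3.
Step 5. [r9c7∈{8}] r9c7 is down to just 8 ⇒ r9c7=8.
Step 6. [r9c4∈{4}] r9c4 has the single candidate 4 ⇒ r9c4=4.
Step 7. [r6c2∈{2,4,5,6,8}] across col 2, 6 lands solely at r6c2 ⇒ r6c2=6.
Step 8. [r8c7∈{9}] r8c7's peers cover all but 9, so r8c7=9.
Step 9. [r6c9∈{7,8,9}] in col 9, 9 fits only at r6c9 ⇒ r6c9=9.
Step 10. [r6c6∈{8}] r6c6 is down to just 8, so r6c6=8.
Step 11. [r2c9∈{3}] r2c9 is down to just 3, so r2c9=3.
Step 12. [r2c5∈{5}] r2c5 has the single candidate 5 ⇒ r2c5=5.
Step 13. [r6c1∈{2,4,5,7}] 5 has one home in row 6: r6c1, so r6c1=5.
Step 14. [r9c2∈{2}] only 2 remains possible at r9c2 ⇒ r9c2=2.
Step 15. [r4c1∈{2,3,7}] 2 has one home in col 1: r4c1. So r4c1=2.
Step 16. [r4c5∈{9}] r4c5 is down to just 9. So r4c5=9.
Step 17. [r4c2∈{3,8}] 3 has one home in box 4: r4c2. So r4c2=3.
Step 18. [r3c6∈{6,9}] in col 6, 6 fits only at r3c6, so r3c6=6.
Step 19. [r7c5∈{8}] r7c5 is down to just 8 ⇒ r7c5=8.
Step 20. [r7c2∈{4}] r7c2 is down to just 4. So r7c2=4.
Step 21. [r4c7∈{7}] only 7 remains possible at r4c7, so r4c7=7.
Step 22. [r6c7∈{2}] r6c7 is down to just 2. So r6c7=2.
Step 23. [r6c5∈{4}] r6c5 is down to just 4 ⇒ r6c5=4.
Step 24. [r3c4∈{9}] r3c4 has the single candidate 9 ⇒ r3c4=9.
Step 25. [r5c9∈{8}] nothing but 8 survives at r5c9 ⇒ r5c9=8.
Step 26. [r3c2∈{5}] r3c2 has the single candidate 5. So r3c2=5.
Step 27. [r8c5∈{7}] r8c5 is down to just 7 ⇒ r8c5=7.
Step 28. [r1c1∈{9}] r1c1's peers cover all but 9, so r1c1=9.
Step 29. [r5c3∈{4}] only 4 remains possible at r5c3 ⇒ r5c3=4.
Step 30. [r9c1∈{7}] r9c1 is down to just 7. So r9c1=7.
Step 31. [r4c4∈{5}] r4c4 is down to just 5 ⇒ r4c4=5.
Step 32. [r7c6∈{9}] only 9 remains possible at r7c6. So r7c6=9.
Step 33. [r9c9∈{1}] nothing but 1 survives at r9c9 ⇒ r9c9=1.
Step 34. [r1c4∈{8}] only 8 remains possible at r1c4, so r1c4=8.
Step 35. [r5c7∈{3}] r5c7 has the single candidate 3 ⇒ r5c7=3.
Step 36. [r3c9∈{7}] nothing but 7 survives at r3c9 ⇒ r3c9=7.
Step 37. [r4c3∈{8}] r4c3 has the single candidate 8 ⇒ r4c3=8.
Step 38. [r3c5∈{3}] r3c5 is down to just 3. So r3c5=3.
Step 39. [r8c2∈{8}] r8c2 is down to just 8. So r8c2=8.
Step 40. [r7c7∈{5}] only 5 remains possible at r7c7 ⇒ r7c7=5.
Step 41. [r5c4∈{6}] r5c4's peers cover all but 6 ⇒ r5c4=6.
Step 42. [r3c1∈{4}] nothing but 4 survives at r3c1. So r3c1=4.
Step 43. [r7c9∈{6}] only 6 remains possible at r7c9 ⇒ r7c9=6.
Step 44. [r2c2∈{1}] r2c2 has the single candidate 1. So r2c2=1.
Step 45. [r8c8∈{4}] r8c8 is down to just 4 ⇒ r8c8=4.
Step 46. [r5c5∈{2}] only 2 remains possible at r5c5. So r5c5=2.
Step 47. [r6c3∈{7}] r6c3 is down to just 7, so r6c3=7.
Step 48. [r7c1∈{3}] only 3 remains possible at r7c1, so r7c1=3.

Answer: 9 7 3 8 1 4 6 2 5 / 8 1 6 7 5 2 4 9 3 / 4 5 2 9 3 6 1 8 7 / 2 3 8 5 9 1 7 6 4 / 1 9 4 6 2 7 3 5 8 / 5 6 7 3 4 8 2 1 9 / 3 4 1 2 8 9 5 7 6 / 6 8 5 1 7 3 9 4 2 / 7 2 9 4 6 5 8 3 1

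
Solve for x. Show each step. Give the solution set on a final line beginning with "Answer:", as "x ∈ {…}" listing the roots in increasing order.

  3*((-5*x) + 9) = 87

Step 1. [3*((-5*x) + 9) = 87] LHS = 3·(…); ÷3 both sides. So div: (-5*x) + 9 = 29.
Step 2. [(-5*x) + 9 = 29] subtract 9: x sits inside (… + 9) ⇒ sub: -5*x = 20.
Step 3. [-5*x = 20] divide by the outer -5. So div: x = -4.

Answer: x ∈ {-4}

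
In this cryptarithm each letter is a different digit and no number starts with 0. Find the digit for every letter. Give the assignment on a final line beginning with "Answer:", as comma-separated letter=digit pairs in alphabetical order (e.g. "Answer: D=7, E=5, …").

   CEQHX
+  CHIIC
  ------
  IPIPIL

Step 1. [col 1: X + C ≡ L (mod 10)] column 1 (X + C ≡ L (mod 10), carry-in 0) doesn't pin C yet; pick C=8 and continue, so C=8.
Step 2. [I] I is the leading digit of a 6-digit sum of two 5-digit numbers; the final carry is exactly 1. So I=1.
Step 3. [col 1: X + C ≡ L (mod 10)] L=4 is one option consistent with column 1 (X + C ≡ L (mod 10), carry-in 0) — take it, so L=4.
Step 4. [col 1: X + C ≡ L (mod 10)] column 1 reads X+C+carry(0)=L with C=8, L=4; with digits 1,4,8 already taken and all letters distinct, the only value for X is 6, so X=6.
Step 5. [col 2: H + I ≡ I (mod 10)] in column 2 we have H+I≡I with carry-in 1; given I=1 and digits 1,4,6,8 already taken and all letters distinct, that pins H to 9. So H=9.
Step 6. [col 3: Q + I ≡ P (mod 10)] column 3 (Q + I ≡ P (mod 10), carry-in 1) doesn't pin Q yet; pick Q=5 and continue. So Q=5.
Step 7. [col 3: Q + I ≡ P (mod 10)] from column 3 (Q=5, I=1, carry-in 1, digits 1,4,5,6,8,9 already taken and all letters distinct): P must equal 7, so P=7.
Step 8. [col 4: E + H ≡ I (mod 10)] column 4: given H=9, I=1, carry-in 0, and digits 1,4,5,6,7,8,9 already taken and all letters distinct, E+H≡I (mod 10) forces E=2 ⇒ E=2.

Answer: C=8, E=2, H=9, I=1, L=4, P=7, Q=5, X=6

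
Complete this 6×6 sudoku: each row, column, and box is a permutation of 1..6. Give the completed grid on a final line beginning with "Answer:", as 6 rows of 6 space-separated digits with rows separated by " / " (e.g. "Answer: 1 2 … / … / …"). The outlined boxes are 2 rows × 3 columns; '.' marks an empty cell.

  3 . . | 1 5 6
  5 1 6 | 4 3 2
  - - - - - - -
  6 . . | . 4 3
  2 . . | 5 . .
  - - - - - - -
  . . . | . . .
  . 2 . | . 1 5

Step 1. [r5c2∈{3,4,5,6}] across col 2, 6 lands solely at r5c2 ⇒ r5c2=6.
Step 2. [r5c3∈{1,3,4,5}] across row 5, 5 lands solely at r5c3 ⇒ r5c3=5.
Step 3. [r6c3∈{3,4}] box 5 places 3 nowhere but r6c3 ⇒ r6c3=3.
Step 4. [r1c2∈{4}] r1c2's peers cover all but 4 ⇒ r1c2=4.
Step 5. [r6c1∈{4}] nothing but 4 survives at r6c1 ⇒ r6c1=4.
Step 6. [r3c4∈{2}] r3c4 has the single candidate 2. So r3c4=2.
Step 7. [r4c6∈{1}] r4c6 is down to just 1 ⇒ r4c6=1.
Step 8. [r3c3∈{1}] nothing but 1 survives at r3c3. So r3c3=1.
Step 9. [r4c5∈{6}] r4c5's peers cover all but 6 ⇒ r4c5=6.
Step 10. [r5c5∈{2}] r5c5 is down to just 2 ⇒ r5c5=2.
Step 11. [r4c3∈{4}] r4c3 is down to just 4, so r4c3=4.
Step 12. [r5c6∈{4}] only 4 remains possible at r5c6. So r5c6=4.
Step 13. [r4c2∈{3}] r4c2 is down to just 3 ⇒ r4c2=3.
Step 14. [r3c2∈{5}] r3c2 is down to just 5 ⇒ r3c2=5.
Step 15. [r5c1∈{1}] r5c1 has the single candidate 1. So r5c1=1.
Step 16. [r1c3∈{2}] only 2 remains possible at r1c3. So r1c3=2.
Step 17. [r6c4∈{6}] r6c4 has the single candidate 6 ⇒ r6c4=6.
Step 18. [r5c4∈{3}] only 3 remains possible at r5c4, so r5c4=3.

Answer: 3 4 2 1 5 6 / 5 1 6 4 3 2 / 6 5 1 2 4 3 / 2 3 4 5 6 1 / 1 6 5 3 2 4 / 4 2 3 6 1 5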